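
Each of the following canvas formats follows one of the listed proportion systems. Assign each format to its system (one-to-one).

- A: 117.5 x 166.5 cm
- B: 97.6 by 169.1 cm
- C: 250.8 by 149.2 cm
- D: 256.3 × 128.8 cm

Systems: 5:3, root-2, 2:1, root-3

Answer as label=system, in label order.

Ratios: A ≈ 1.417; B ≈ 1.733; C ≈ 1.681; D ≈ 1.990.
Targets: 5:3 ≈ 1.667; root-2 ≈ 1.414; 2:1 ≈ 2.000; root-3 ≈ 1.732.

A=root-2, B=root-3, C=5:3, D=2:1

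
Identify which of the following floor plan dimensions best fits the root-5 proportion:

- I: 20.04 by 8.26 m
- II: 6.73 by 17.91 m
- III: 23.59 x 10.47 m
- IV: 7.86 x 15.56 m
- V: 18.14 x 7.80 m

III

Target root-5 ≈ 2.236.
I: 2.426 (Δ0.190)  II: 2.661 (Δ0.425)  III: 2.253 (Δ0.017)  IV: 1.980 (Δ0.256)  V: 2.326 (Δ0.090)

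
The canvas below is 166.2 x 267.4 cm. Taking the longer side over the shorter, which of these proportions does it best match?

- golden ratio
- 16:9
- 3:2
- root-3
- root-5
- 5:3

267.4/166.2 ≈ 1.609. Nearest candidates are golden ratio (1.618, off by 0.009) and 5:3 (1.667, off by 0.058).

golden ratio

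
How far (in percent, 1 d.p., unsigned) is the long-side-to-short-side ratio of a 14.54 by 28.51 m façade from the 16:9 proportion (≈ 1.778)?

Ratio = 28.51 / 14.54 ≈ 1.9608.
Ideal 16:9 ≈ 1.7778. |1.9608 − 1.7778| / 1.7778 ≈ 10.29% → 10.3%.

10.3%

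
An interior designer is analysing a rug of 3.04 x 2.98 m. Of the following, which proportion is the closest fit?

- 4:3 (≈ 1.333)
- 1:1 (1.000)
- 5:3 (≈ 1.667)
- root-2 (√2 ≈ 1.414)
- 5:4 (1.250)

1:1

Ratio = 3.04 / 2.98 ≈ 1.020.
Distances: 4:3 1.333 (Δ 0.313); 1:1 1.000 (Δ 0.020); 5:3 1.667 (Δ 0.647); root-2 1.414 (Δ 0.394); 5:4 1.250 (Δ 0.230).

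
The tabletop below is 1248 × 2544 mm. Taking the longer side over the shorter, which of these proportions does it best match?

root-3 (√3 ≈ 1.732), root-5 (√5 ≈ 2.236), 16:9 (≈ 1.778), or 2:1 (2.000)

2544/1248 ≈ 2.038. Nearest candidates are 2:1 (2.000, off by 0.038) and root-5 (2.236, off by 0.198).

2:1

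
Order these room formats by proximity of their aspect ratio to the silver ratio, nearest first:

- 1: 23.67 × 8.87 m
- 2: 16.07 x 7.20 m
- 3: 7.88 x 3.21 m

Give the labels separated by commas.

Ratios: 1 = 23.67 / 8.87 ≈ 2.669; 2 = 16.07 / 7.20 ≈ 2.232; 3 = 7.88 / 3.21 ≈ 2.455.
|Δ from 2.414|: 1 0.255; 2 0.182; 3 0.041.

3, 2, 1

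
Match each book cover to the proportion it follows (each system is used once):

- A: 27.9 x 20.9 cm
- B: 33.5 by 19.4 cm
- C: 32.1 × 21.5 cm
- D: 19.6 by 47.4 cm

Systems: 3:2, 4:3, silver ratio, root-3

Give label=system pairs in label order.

A=4:3, B=root-3, C=3:2, D=silver ratio

Ratios: A ≈ 1.335; B ≈ 1.727; C ≈ 1.493; D ≈ 2.418.
Targets: 3:2 ≈ 1.500; 4:3 ≈ 1.333; silver ratio ≈ 2.414; root-3 ≈ 1.732.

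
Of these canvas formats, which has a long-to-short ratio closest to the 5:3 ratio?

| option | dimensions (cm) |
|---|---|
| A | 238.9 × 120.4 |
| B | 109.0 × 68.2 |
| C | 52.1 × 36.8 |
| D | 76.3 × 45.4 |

D

Target 5:3 ≈ 1.667.
A: 1.984 (Δ0.317)  B: 1.598 (Δ0.069)  C: 1.416 (Δ0.251)  D: 1.681 (Δ0.014)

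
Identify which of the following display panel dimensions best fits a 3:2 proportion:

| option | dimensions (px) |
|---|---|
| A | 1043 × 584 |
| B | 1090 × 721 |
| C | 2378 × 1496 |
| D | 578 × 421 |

B

Ratios (long/short): A ≈ 1.786; B ≈ 1.512; C ≈ 1.590; D ≈ 1.373.
3:2 ≈ 1.500; option B is nearest (Δ 0.012).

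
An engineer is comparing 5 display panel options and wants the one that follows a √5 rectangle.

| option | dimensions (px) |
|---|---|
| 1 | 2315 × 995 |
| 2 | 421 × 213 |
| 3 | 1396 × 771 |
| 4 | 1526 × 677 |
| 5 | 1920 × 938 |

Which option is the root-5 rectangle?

Target root-5 ≈ 2.236.
1: 2.327 (Δ0.091)  2: 1.977 (Δ0.259)  3: 1.811 (Δ0.425)  4: 2.254 (Δ0.018)  5: 2.047 (Δ0.189)

4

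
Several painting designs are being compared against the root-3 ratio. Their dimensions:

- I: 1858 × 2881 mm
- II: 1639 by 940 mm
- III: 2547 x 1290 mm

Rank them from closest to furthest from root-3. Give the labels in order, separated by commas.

I: 2881/1858 ≈ 1.551 → |1.551 − 1.732| = 0.181
II: 1639/940 ≈ 1.744 → |1.744 − 1.732| = 0.012
III: 2547/1290 ≈ 1.974 → |1.974 − 1.732| = 0.242

II, I, III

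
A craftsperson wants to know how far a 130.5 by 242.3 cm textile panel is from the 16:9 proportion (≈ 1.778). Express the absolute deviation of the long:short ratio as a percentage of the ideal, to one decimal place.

4.4%

Ratio = 242.3 / 130.5 ≈ 1.8567.
Ideal 16:9 ≈ 1.7778. |1.8567 − 1.7778| / 1.7778 ≈ 4.44% → 4.4%.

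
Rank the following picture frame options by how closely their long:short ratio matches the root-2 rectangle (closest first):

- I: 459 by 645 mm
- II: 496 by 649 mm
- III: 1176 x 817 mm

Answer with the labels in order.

I: 645/459 ≈ 1.405 → |1.405 − 1.414| = 0.009
II: 649/496 ≈ 1.308 → |1.308 − 1.414| = 0.106
III: 1176/817 ≈ 1.439 → |1.439 − 1.414| = 0.025

I, III, II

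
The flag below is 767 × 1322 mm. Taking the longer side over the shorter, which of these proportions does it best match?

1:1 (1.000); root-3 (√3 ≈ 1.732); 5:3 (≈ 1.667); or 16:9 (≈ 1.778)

1322/767 ≈ 1.724. Nearest candidates are root-3 (1.732, off by 0.008) and 16:9 (1.778, off by 0.054).

root-3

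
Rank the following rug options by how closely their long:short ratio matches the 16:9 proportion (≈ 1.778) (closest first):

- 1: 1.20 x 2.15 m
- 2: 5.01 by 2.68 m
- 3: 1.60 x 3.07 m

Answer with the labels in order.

Ratios: 1 = 2.15 / 1.20 ≈ 1.792; 2 = 5.01 / 2.68 ≈ 1.869; 3 = 3.07 / 1.60 ≈ 1.919.
|Δ from 1.778|: 1 0.014; 2 0.091; 3 0.141.

1, 2, 3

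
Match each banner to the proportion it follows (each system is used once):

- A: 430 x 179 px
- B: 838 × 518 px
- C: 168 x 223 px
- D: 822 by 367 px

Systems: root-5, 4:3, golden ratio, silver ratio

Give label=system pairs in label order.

Ratios: A ≈ 2.402; B ≈ 1.618; C ≈ 1.327; D ≈ 2.240.
Targets: root-5 ≈ 2.236; 4:3 ≈ 1.333; golden ratio ≈ 1.618; silver ratio ≈ 2.414.

A=silver ratio, B=golden ratio, C=4:3, D=root-5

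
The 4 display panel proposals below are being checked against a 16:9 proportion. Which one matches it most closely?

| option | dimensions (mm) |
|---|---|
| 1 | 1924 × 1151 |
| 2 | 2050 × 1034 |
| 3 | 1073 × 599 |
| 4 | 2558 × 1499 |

Ratios (long/short): 1 ≈ 1.672; 2 ≈ 1.983; 3 ≈ 1.791; 4 ≈ 1.706.
16:9 ≈ 1.778; option 3 is nearest (Δ 0.013).

3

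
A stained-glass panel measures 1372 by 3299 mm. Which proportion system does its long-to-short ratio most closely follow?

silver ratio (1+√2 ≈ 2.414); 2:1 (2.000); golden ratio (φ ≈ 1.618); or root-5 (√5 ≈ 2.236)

silver ratio

Ratio = 3299 / 1372 ≈ 2.405.
Distances: silver ratio 2.414 (Δ 0.009); 2:1 2.000 (Δ 0.405); golden ratio 1.618 (Δ 0.787); root-5 2.236 (Δ 0.169).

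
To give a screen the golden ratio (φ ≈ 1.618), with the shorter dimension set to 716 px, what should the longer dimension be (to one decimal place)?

1158.5 px

golden ratio ≈ 1.61803.
Longer side = 716 × 1.61803 ≈ 1158.509 → 1158.5 px.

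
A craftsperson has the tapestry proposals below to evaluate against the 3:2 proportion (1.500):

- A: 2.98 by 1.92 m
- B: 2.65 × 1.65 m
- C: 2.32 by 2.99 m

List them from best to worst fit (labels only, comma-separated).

A, B, C

A: 2.98/1.92 ≈ 1.552 → |1.552 − 1.500| = 0.052
B: 2.65/1.65 ≈ 1.606 → |1.606 − 1.500| = 0.106
C: 2.99/2.32 ≈ 1.289 → |1.289 − 1.500| = 0.211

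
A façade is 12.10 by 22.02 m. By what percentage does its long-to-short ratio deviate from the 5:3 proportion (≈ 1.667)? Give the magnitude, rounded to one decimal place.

Ratio = 22.02 / 12.10 ≈ 1.8198.
Ideal 5:3 ≈ 1.6667. |1.8198 − 1.6667| / 1.6667 ≈ 9.19% → 9.2%.

9.2%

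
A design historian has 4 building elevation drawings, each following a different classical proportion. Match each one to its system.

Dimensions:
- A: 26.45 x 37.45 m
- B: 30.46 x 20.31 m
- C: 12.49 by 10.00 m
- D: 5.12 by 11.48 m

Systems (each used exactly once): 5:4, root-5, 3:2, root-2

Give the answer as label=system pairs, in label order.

A = 37.45/26.45 ≈ 1.416 → root-2 (1.414)
B = 30.46/20.31 ≈ 1.500 → 3:2 (1.500)
C = 12.49/10.00 ≈ 1.249 → 5:4 (1.250)
D = 11.48/5.12 ≈ 2.242 → root-5 (2.236)

A=root-2, B=3:2, C=5:4, D=root-5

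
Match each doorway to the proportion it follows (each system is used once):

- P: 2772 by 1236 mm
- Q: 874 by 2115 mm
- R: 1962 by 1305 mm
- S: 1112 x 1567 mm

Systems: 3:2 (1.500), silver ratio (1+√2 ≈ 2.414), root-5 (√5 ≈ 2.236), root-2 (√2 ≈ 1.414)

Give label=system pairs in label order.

P=root-5, Q=silver ratio, R=3:2, S=root-2

P = 2772/1236 ≈ 2.243 → root-5 (2.236)
Q = 2115/874 ≈ 2.420 → silver ratio (2.414)
R = 1962/1305 ≈ 1.503 → 3:2 (1.500)
S = 1567/1112 ≈ 1.409 → root-2 (1.414)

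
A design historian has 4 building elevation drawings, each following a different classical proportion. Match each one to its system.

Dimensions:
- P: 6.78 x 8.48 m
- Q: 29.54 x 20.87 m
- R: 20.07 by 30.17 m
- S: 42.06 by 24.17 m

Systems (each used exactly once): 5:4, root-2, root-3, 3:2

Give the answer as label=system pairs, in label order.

P = 8.48/6.78 ≈ 1.251 → 5:4 (1.250)
Q = 29.54/20.87 ≈ 1.415 → root-2 (1.414)
R = 30.17/20.07 ≈ 1.503 → 3:2 (1.500)
S = 42.06/24.17 ≈ 1.740 → root-3 (1.732)

P=5:4, Q=root-2, R=3:2, S=root-3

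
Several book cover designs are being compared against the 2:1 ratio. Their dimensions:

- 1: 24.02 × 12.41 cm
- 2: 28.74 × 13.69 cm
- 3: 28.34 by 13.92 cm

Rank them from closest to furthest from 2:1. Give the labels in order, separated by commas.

Ratios: 1 = 24.02 / 12.41 ≈ 1.936; 2 = 28.74 / 13.69 ≈ 2.099; 3 = 28.34 / 13.92 ≈ 2.036.
|Δ from 2.000|: 1 0.064; 2 0.099; 3 0.036.

3, 1, 2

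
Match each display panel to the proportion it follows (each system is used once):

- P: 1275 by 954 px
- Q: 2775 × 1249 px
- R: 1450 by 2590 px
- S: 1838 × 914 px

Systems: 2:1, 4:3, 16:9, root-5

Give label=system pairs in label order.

P=4:3, Q=root-5, R=16:9, S=2:1

P = 1275/954 ≈ 1.336 → 4:3 (1.333)
Q = 2775/1249 ≈ 2.222 → root-5 (2.236)
R = 2590/1450 ≈ 1.786 → 16:9 (1.778)
S = 1838/914 ≈ 2.011 → 2:1 (2.000)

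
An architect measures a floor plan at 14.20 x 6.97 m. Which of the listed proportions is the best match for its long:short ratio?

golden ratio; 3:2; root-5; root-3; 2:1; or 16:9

14.20/6.97 ≈ 2.037. Nearest candidates are 2:1 (2.000, off by 0.037) and root-5 (2.236, off by 0.199).

2:1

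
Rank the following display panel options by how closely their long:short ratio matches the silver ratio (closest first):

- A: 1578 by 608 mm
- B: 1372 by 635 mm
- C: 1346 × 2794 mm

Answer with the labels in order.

A, B, C

Ratios: A = 1578 / 608 ≈ 2.595; B = 1372 / 635 ≈ 2.161; C = 2794 / 1346 ≈ 2.076.
|Δ from 2.414|: A 0.181; B 0.253; C 0.338.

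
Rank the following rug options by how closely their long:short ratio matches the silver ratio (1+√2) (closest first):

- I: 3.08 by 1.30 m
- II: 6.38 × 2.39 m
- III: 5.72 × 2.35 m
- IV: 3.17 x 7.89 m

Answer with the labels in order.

III, I, IV, II

Ratios: I = 3.08 / 1.30 ≈ 2.369; II = 6.38 / 2.39 ≈ 2.669; III = 5.72 / 2.35 ≈ 2.434; IV = 7.89 / 3.17 ≈ 2.489.
|Δ from 2.414|: I 0.045; II 0.255; III 0.020; IV 0.075.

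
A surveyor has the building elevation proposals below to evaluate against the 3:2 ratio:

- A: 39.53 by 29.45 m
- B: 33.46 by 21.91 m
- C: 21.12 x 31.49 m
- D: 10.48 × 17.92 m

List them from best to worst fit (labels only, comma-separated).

C, B, A, D

A: 39.53/29.45 ≈ 1.342 → |1.342 − 1.500| = 0.158
B: 33.46/21.91 ≈ 1.527 → |1.527 − 1.500| = 0.027
C: 31.49/21.12 ≈ 1.491 → |1.491 − 1.500| = 0.009
D: 17.92/10.48 ≈ 1.710 → |1.710 − 1.500| = 0.210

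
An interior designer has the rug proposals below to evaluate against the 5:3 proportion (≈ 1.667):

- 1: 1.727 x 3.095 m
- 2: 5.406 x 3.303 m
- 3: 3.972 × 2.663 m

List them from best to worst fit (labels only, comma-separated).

1: 3.095/1.727 ≈ 1.792 → |1.792 − 1.667| = 0.125
2: 5.406/3.303 ≈ 1.637 → |1.637 − 1.667| = 0.030
3: 3.972/2.663 ≈ 1.492 → |1.492 − 1.667| = 0.175

2, 1, 3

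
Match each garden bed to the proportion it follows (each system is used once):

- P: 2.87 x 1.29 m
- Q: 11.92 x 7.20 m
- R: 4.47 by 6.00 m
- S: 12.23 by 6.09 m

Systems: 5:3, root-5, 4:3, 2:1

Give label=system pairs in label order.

P=root-5, Q=5:3, R=4:3, S=2:1

Ratios: P ≈ 2.225; Q ≈ 1.656; R ≈ 1.342; S ≈ 2.008.
Targets: 5:3 ≈ 1.667; root-5 ≈ 2.236; 4:3 ≈ 1.333; 2:1 ≈ 2.000.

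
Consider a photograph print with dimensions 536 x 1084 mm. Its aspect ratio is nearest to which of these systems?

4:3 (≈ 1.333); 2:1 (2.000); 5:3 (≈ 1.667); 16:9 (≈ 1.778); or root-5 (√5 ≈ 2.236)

Ratio = 1084 / 536 ≈ 2.022.
Distances: 4:3 1.333 (Δ 0.689); 2:1 2.000 (Δ 0.022); 5:3 1.667 (Δ 0.355); 16:9 1.778 (Δ 0.244); root-5 2.236 (Δ 0.214).

2:1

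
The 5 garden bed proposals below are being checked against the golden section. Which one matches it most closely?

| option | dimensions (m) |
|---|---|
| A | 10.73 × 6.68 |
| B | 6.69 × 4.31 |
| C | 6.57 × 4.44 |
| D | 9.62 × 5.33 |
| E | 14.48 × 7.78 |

A

Target golden ratio ≈ 1.618.
A: 1.606 (Δ0.012)  B: 1.552 (Δ0.066)  C: 1.480 (Δ0.138)  D: 1.805 (Δ0.187)  E: 1.861 (Δ0.243)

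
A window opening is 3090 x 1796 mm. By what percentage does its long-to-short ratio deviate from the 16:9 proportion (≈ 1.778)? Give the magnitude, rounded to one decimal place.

Ratio = 3090 / 1796 ≈ 1.7205.
Ideal 16:9 ≈ 1.7778. |1.7205 − 1.7778| / 1.7778 ≈ 3.22% → 3.2%.

3.2%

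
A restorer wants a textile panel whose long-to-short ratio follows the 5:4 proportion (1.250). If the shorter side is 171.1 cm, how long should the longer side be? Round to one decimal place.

5:4 = 1.25000.
Longer side = 171.1 × 1.25000 ≈ 213.875 → 213.9 cm.

213.9 cm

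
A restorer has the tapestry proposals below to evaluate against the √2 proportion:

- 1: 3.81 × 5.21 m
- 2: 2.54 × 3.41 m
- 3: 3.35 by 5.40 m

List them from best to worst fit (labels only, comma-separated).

1, 2, 3

Ratios: 1 = 5.21 / 3.81 ≈ 1.367; 2 = 3.41 / 2.54 ≈ 1.343; 3 = 5.40 / 3.35 ≈ 1.612.
|Δ from 1.414|: 1 0.047; 2 0.071; 3 0.198.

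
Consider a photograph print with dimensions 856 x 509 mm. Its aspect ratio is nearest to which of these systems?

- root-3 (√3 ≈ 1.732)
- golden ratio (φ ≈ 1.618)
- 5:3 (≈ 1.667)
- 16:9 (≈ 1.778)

5:3

Ratio = 856 / 509 ≈ 1.682.
Distances: root-3 1.732 (Δ 0.050); golden ratio 1.618 (Δ 0.064); 5:3 1.667 (Δ 0.015); 16:9 1.778 (Δ 0.096).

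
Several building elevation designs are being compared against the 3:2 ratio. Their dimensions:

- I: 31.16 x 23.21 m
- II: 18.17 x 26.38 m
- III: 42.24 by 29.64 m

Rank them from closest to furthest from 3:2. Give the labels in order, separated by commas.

Ratios: I = 31.16 / 23.21 ≈ 1.343; II = 26.38 / 18.17 ≈ 1.452; III = 42.24 / 29.64 ≈ 1.425.
|Δ from 1.500|: I 0.157; II 0.048; III 0.075.

II, III, I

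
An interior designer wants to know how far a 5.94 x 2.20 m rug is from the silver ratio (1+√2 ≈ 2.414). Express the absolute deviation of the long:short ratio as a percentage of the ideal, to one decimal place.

11.8%

Ratio = 5.94 / 2.20 ≈ 2.7000.
Ideal silver ratio ≈ 2.4142. |2.7000 − 2.4142| / 2.4142 ≈ 11.84% → 11.8%.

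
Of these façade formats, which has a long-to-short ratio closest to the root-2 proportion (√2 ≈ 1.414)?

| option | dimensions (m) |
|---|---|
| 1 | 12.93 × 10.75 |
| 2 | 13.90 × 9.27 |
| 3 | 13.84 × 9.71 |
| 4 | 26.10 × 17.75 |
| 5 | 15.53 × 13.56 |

Ratios (long/short): 1 ≈ 1.203; 2 ≈ 1.499; 3 ≈ 1.425; 4 ≈ 1.470; 5 ≈ 1.145.
root-2 ≈ 1.414; option 3 is nearest (Δ 0.011).

3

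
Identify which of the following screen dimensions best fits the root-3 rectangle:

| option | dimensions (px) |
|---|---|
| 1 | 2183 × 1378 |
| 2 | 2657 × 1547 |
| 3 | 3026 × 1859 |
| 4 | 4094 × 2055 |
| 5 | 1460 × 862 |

2

Ratios (long/short): 1 ≈ 1.584; 2 ≈ 1.718; 3 ≈ 1.628; 4 ≈ 1.992; 5 ≈ 1.694.
root-3 ≈ 1.732; option 2 is nearest (Δ 0.014).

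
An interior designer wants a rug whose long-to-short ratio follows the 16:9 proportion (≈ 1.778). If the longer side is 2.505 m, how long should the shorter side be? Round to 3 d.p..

16:9 ≈ 1.77778.
Shorter side = 2.505 ÷ 1.77778 ≈ 1.40906 → 1.409 m.

1.409 m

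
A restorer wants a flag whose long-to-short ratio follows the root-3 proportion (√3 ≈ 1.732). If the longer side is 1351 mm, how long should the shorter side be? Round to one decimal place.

780.0 mm

root-3 ≈ 1.73205.
Shorter side = 1351 ÷ 1.73205 ≈ 780.001 → 780.0 mm.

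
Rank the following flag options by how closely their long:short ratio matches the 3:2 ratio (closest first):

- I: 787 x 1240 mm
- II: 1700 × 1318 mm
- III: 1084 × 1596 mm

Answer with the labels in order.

III, I, II

Ratios: I = 1240 / 787 ≈ 1.576; II = 1700 / 1318 ≈ 1.290; III = 1596 / 1084 ≈ 1.472.
|Δ from 1.500|: I 0.076; II 0.210; III 0.028.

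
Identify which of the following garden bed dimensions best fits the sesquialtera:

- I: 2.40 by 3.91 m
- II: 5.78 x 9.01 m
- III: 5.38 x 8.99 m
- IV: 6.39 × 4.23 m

Target 3:2 ≈ 1.500.
I: 1.629 (Δ0.129)  II: 1.559 (Δ0.059)  III: 1.671 (Δ0.171)  IV: 1.511 (Δ0.011)

IV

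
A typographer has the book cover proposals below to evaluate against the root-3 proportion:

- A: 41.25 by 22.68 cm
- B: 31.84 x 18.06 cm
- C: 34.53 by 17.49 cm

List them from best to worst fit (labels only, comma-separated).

Ratios: A = 41.25 / 22.68 ≈ 1.819; B = 31.84 / 18.06 ≈ 1.763; C = 34.53 / 17.49 ≈ 1.974.
|Δ from 1.732|: A 0.087; B 0.031; C 0.242.

B, A, C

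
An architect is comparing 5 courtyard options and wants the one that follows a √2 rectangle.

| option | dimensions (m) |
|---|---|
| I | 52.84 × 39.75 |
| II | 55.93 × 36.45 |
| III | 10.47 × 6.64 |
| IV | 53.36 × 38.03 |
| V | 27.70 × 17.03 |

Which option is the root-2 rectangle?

IV

Target root-2 ≈ 1.414.
I: 1.329 (Δ0.085)  II: 1.534 (Δ0.120)  III: 1.577 (Δ0.163)  IV: 1.403 (Δ0.011)  V: 1.627 (Δ0.213)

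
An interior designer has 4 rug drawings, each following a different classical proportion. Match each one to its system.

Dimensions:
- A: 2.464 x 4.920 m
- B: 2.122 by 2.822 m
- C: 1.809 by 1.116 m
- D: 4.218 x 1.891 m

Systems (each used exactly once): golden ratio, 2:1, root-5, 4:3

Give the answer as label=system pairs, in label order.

A=2:1, B=4:3, C=golden ratio, D=root-5

Ratios: A ≈ 1.997; B ≈ 1.330; C ≈ 1.621; D ≈ 2.231.
Targets: golden ratio ≈ 1.618; 2:1 ≈ 2.000; root-5 ≈ 2.236; 4:3 ≈ 1.333.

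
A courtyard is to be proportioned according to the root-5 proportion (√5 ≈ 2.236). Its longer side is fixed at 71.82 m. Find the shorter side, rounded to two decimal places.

32.12 m

root-5 ≈ 2.23607.
Shorter side = 71.82 ÷ 2.23607 ≈ 32.1189 → 32.12 m.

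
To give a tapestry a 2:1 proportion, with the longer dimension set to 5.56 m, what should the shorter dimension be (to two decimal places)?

2.78 m

2:1 = 2.00000.
Shorter side = 5.56 ÷ 2.00000 ≈ 2.7800 → 2.78 m.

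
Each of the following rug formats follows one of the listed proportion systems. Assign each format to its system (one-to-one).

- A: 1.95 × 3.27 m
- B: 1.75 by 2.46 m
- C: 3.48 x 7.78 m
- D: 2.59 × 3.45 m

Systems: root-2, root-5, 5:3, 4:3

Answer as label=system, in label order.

A=5:3, B=root-2, C=root-5, D=4:3

Ratios: A ≈ 1.677; B ≈ 1.406; C ≈ 2.236; D ≈ 1.332.
Targets: root-2 ≈ 1.414; root-5 ≈ 2.236; 5:3 ≈ 1.667; 4:3 ≈ 1.333.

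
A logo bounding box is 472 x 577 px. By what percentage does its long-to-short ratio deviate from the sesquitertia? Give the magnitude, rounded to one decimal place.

Ratio = 577 / 472 ≈ 1.2225.
Ideal 4:3 ≈ 1.3333. |1.2225 − 1.3333| / 1.3333 ≈ 8.31% → 8.3%.

8.3%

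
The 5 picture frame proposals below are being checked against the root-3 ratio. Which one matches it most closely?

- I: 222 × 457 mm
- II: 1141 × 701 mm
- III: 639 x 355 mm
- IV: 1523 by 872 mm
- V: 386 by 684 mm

IV

Target root-3 ≈ 1.732.
I: 2.059 (Δ0.327)  II: 1.628 (Δ0.104)  III: 1.800 (Δ0.068)  IV: 1.747 (Δ0.015)  V: 1.772 (Δ0.040)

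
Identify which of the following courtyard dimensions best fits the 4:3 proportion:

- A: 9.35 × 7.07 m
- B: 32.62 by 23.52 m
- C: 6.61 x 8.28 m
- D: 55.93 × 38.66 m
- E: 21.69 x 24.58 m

A

Target 4:3 ≈ 1.333.
A: 1.322 (Δ0.011)  B: 1.387 (Δ0.054)  C: 1.253 (Δ0.080)  D: 1.447 (Δ0.114)  E: 1.133 (Δ0.200)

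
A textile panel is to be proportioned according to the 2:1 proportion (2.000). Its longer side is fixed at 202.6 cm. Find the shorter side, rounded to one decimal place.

101.3 cm

2:1 = 2.00000.
Shorter side = 202.6 ÷ 2.00000 ≈ 101.300 → 101.3 cm.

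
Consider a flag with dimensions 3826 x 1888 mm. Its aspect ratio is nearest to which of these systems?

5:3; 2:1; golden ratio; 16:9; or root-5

2:1

Ratio = 3826 / 1888 ≈ 2.026.
Distances: 5:3 1.667 (Δ 0.359); 2:1 2.000 (Δ 0.026); golden ratio 1.618 (Δ 0.408); 16:9 1.778 (Δ 0.248); root-5 2.236 (Δ 0.210).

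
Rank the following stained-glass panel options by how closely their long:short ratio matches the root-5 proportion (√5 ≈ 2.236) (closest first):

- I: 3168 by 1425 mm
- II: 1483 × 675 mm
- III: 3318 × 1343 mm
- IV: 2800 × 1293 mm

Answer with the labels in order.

Ratios: I = 3168 / 1425 ≈ 2.223; II = 1483 / 675 ≈ 2.197; III = 3318 / 1343 ≈ 2.471; IV = 2800 / 1293 ≈ 2.166.
|Δ from 2.236|: I 0.013; II 0.039; III 0.235; IV 0.070.

I, II, IV, III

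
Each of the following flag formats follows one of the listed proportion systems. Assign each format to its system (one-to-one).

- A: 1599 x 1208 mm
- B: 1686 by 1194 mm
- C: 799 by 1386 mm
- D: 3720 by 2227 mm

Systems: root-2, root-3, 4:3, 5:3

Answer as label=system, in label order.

A = 1599/1208 ≈ 1.324 → 4:3 (1.333)
B = 1686/1194 ≈ 1.412 → root-2 (1.414)
C = 1386/799 ≈ 1.735 → root-3 (1.732)
D = 3720/2227 ≈ 1.670 → 5:3 (1.667)

A=4:3, B=root-2, C=root-3, D=5:3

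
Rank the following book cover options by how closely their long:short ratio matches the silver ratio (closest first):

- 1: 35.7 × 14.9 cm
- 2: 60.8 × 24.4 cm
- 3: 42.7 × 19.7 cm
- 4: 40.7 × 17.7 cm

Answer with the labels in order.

1, 2, 4, 3

Ratios: 1 = 35.7 / 14.9 ≈ 2.396; 2 = 60.8 / 24.4 ≈ 2.492; 3 = 42.7 / 19.7 ≈ 2.168; 4 = 40.7 / 17.7 ≈ 2.299.
|Δ from 2.414|: 1 0.018; 2 0.078; 3 0.246; 4 0.115.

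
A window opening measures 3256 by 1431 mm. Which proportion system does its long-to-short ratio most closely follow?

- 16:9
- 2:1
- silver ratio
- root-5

3256/1431 ≈ 2.275. Nearest candidates are root-5 (2.236, off by 0.039) and silver ratio (2.414, off by 0.139).

root-5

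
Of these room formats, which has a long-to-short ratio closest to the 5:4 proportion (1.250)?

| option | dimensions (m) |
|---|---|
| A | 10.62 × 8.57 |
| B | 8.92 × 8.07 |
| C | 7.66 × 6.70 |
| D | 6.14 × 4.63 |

Ratios (long/short): A ≈ 1.239; B ≈ 1.105; C ≈ 1.143; D ≈ 1.326.
5:4 ≈ 1.250; option A is nearest (Δ 0.011).

A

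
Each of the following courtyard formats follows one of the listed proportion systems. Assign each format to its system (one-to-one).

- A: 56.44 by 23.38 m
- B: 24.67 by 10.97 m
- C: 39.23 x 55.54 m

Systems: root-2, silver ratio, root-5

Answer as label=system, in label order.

A=silver ratio, B=root-5, C=root-2

A = 56.44/23.38 ≈ 2.414 → silver ratio (2.414)
B = 24.67/10.97 ≈ 2.249 → root-5 (2.236)
C = 55.54/39.23 ≈ 1.416 → root-2 (1.414)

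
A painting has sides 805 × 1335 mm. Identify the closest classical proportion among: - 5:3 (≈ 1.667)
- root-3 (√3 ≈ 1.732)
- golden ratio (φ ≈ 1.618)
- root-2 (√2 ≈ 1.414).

5:3

1335/805 ≈ 1.658. Nearest candidates are 5:3 (1.667, off by 0.009) and golden ratio (1.618, off by 0.040).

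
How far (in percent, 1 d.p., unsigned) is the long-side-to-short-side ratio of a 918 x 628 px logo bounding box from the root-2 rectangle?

3.4%

Ratio = 918 / 628 ≈ 1.4618.
Ideal root-2 ≈ 1.4142. |1.4618 − 1.4142| / 1.4142 ≈ 3.37% → 3.4%.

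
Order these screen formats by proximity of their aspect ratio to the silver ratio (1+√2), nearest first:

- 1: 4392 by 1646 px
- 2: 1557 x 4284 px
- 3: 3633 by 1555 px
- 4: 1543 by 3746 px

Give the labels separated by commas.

4, 3, 1, 2

1: 4392/1646 ≈ 2.668 → |2.668 − 2.414| = 0.254
2: 4284/1557 ≈ 2.751 → |2.751 − 2.414| = 0.337
3: 3633/1555 ≈ 2.336 → |2.336 − 2.414| = 0.078
4: 3746/1543 ≈ 2.428 → |2.428 − 2.414| = 0.014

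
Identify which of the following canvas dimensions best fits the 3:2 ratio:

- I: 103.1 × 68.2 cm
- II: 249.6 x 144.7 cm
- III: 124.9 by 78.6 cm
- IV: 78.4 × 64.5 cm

Ratios (long/short): I ≈ 1.512; II ≈ 1.725; III ≈ 1.589; IV ≈ 1.216.
3:2 ≈ 1.500; option I is nearest (Δ 0.012).

I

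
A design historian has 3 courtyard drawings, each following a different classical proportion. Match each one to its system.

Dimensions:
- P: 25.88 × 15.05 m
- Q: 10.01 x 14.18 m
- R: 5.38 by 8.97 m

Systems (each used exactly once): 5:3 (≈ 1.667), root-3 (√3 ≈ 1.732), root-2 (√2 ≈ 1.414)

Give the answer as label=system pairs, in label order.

P = 25.88/15.05 ≈ 1.720 → root-3 (1.732)
Q = 14.18/10.01 ≈ 1.417 → root-2 (1.414)
R = 8.97/5.38 ≈ 1.667 → 5:3 (1.667)

P=root-3, Q=root-2, R=5:3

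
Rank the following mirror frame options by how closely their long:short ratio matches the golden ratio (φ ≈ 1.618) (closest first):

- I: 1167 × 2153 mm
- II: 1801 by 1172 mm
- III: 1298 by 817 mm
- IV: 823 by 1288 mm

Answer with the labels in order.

I: 2153/1167 ≈ 1.845 → |1.845 − 1.618| = 0.227
II: 1801/1172 ≈ 1.537 → |1.537 − 1.618| = 0.081
III: 1298/817 ≈ 1.589 → |1.589 − 1.618| = 0.029
IV: 1288/823 ≈ 1.565 → |1.565 − 1.618| = 0.053

III, IV, II, I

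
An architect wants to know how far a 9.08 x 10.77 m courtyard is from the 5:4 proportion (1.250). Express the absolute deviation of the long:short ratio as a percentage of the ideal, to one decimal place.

5.1%

Ratio = 10.77 / 9.08 ≈ 1.1861.
Ideal 5:4 = 1.2500. |1.1861 − 1.2500| / 1.2500 ≈ 5.11% → 5.1%.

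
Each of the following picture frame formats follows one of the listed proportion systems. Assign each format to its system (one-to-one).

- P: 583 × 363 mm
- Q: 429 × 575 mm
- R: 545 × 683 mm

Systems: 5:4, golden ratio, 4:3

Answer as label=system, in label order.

P=golden ratio, Q=4:3, R=5:4

Ratios: P ≈ 1.606; Q ≈ 1.340; R ≈ 1.253.
Targets: 5:4 ≈ 1.250; golden ratio ≈ 1.618; 4:3 ≈ 1.333.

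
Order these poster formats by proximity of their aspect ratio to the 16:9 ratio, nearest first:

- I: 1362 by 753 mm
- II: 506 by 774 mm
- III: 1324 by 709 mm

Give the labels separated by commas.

I, III, II

I: 1362/753 ≈ 1.809 → |1.809 − 1.778| = 0.031
II: 774/506 ≈ 1.530 → |1.530 − 1.778| = 0.248
III: 1324/709 ≈ 1.867 → |1.867 − 1.778| = 0.089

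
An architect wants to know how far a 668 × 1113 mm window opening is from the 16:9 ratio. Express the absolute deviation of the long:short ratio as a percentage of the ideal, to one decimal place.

Ratio = 1113 / 668 ≈ 1.6662.
Ideal 16:9 ≈ 1.7778. |1.6662 − 1.7778| / 1.7778 ≈ 6.28% → 6.3%.

6.3%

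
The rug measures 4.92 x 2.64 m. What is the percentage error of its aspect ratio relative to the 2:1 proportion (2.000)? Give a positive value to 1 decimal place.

6.8%

Ratio = 4.92 / 2.64 ≈ 1.8636.
Ideal 2:1 = 2.0000. |1.8636 − 2.0000| / 2.0000 ≈ 6.82% → 6.8%.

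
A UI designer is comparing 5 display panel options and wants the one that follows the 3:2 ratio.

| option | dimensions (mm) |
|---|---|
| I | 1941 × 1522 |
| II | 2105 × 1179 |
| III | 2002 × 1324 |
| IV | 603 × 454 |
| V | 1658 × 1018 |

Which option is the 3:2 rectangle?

Target 3:2 ≈ 1.500.
I: 1.275 (Δ0.225)  II: 1.785 (Δ0.285)  III: 1.512 (Δ0.012)  IV: 1.328 (Δ0.172)  V: 1.629 (Δ0.129)

III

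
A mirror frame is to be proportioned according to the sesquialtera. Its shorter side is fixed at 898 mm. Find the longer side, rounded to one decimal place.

1347.0 mm

3:2 = 1.50000.
Longer side = 898 × 1.50000 ≈ 1347.000 → 1347.0 mm.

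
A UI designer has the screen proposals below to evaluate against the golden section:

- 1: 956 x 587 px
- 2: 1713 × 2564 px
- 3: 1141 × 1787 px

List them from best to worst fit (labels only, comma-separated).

1: 956/587 ≈ 1.629 → |1.629 − 1.618| = 0.011
2: 2564/1713 ≈ 1.497 → |1.497 − 1.618| = 0.121
3: 1787/1141 ≈ 1.566 → |1.566 − 1.618| = 0.052

1, 3, 2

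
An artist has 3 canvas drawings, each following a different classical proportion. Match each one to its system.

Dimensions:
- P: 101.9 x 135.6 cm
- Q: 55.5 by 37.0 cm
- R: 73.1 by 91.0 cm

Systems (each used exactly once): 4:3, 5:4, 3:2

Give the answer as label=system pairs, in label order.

P=4:3, Q=3:2, R=5:4

P = 135.6/101.9 ≈ 1.331 → 4:3 (1.333)
Q = 55.5/37.0 ≈ 1.500 → 3:2 (1.500)
R = 91.0/73.1 ≈ 1.245 → 5:4 (1.250)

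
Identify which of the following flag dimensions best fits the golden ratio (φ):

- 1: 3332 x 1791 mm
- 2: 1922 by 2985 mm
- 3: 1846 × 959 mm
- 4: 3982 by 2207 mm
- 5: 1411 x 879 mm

5

Ratios (long/short): 1 ≈ 1.860; 2 ≈ 1.553; 3 ≈ 1.925; 4 ≈ 1.804; 5 ≈ 1.605.
golden ratio ≈ 1.618; option 5 is nearest (Δ 0.013).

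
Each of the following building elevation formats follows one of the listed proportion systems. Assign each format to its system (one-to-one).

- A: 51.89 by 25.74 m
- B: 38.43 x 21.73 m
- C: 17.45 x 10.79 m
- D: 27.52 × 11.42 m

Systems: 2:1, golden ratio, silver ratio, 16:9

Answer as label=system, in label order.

Ratios: A ≈ 2.016; B ≈ 1.769; C ≈ 1.617; D ≈ 2.410.
Targets: 2:1 ≈ 2.000; golden ratio ≈ 1.618; silver ratio ≈ 2.414; 16:9 ≈ 1.778.

A=2:1, B=16:9, C=golden ratio, D=silver ratio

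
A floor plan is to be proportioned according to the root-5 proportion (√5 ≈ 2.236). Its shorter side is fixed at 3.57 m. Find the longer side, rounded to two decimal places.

root-5 ≈ 2.23607.
Longer side = 3.57 × 2.23607 ≈ 7.9828 → 7.98 m.

7.98 m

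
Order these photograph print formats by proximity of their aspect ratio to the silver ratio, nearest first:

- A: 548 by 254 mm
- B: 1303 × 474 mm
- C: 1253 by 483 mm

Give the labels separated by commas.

C, A, B

A: 548/254 ≈ 2.157 → |2.157 − 2.414| = 0.257
B: 1303/474 ≈ 2.749 → |2.749 − 2.414| = 0.335
C: 1253/483 ≈ 2.594 → |2.594 − 2.414| = 0.180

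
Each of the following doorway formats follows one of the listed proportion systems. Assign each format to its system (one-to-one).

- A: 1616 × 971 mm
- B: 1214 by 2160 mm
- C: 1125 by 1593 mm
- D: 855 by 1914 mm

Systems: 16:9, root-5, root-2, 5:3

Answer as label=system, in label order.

Ratios: A ≈ 1.664; B ≈ 1.779; C ≈ 1.416; D ≈ 2.239.
Targets: 16:9 ≈ 1.778; root-5 ≈ 2.236; root-2 ≈ 1.414; 5:3 ≈ 1.667.

A=5:3, B=16:9, C=root-2, D=root-5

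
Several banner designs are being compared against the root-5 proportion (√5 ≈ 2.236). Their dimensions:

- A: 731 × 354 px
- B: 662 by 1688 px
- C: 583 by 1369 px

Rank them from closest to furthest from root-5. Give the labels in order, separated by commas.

C, A, B

Ratios: A = 731 / 354 ≈ 2.065; B = 1688 / 662 ≈ 2.550; C = 1369 / 583 ≈ 2.348.
|Δ from 2.236|: A 0.171; B 0.314; C 0.112.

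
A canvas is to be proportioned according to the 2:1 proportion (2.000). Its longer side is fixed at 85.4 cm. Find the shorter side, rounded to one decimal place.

42.7 cm

2:1 = 2.00000.
Shorter side = 85.4 ÷ 2.00000 ≈ 42.700 → 42.7 cm.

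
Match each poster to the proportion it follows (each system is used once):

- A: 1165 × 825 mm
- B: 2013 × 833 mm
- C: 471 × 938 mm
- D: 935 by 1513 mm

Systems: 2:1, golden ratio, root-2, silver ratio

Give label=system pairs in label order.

A = 1165/825 ≈ 1.412 → root-2 (1.414)
B = 2013/833 ≈ 2.417 → silver ratio (2.414)
C = 938/471 ≈ 1.992 → 2:1 (2.000)
D = 1513/935 ≈ 1.618 → golden ratio (1.618)

A=root-2, B=silver ratio, C=2:1, D=golden ratio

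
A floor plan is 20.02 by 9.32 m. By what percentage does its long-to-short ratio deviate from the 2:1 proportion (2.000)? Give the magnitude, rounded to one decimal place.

7.4%

Ratio = 20.02 / 9.32 ≈ 2.1481.
Ideal 2:1 = 2.0000. |2.1481 − 2.0000| / 2.0000 ≈ 7.40% → 7.4%.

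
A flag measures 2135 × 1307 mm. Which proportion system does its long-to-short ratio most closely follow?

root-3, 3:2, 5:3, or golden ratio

golden ratio

2135/1307 ≈ 1.634. Nearest candidates are golden ratio (1.618, off by 0.016) and 5:3 (1.667, off by 0.033).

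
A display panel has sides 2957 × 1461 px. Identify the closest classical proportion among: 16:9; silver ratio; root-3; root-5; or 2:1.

2957/1461 ≈ 2.024. Nearest candidates are 2:1 (2.000, off by 0.024) and root-5 (2.236, off by 0.212).

2:1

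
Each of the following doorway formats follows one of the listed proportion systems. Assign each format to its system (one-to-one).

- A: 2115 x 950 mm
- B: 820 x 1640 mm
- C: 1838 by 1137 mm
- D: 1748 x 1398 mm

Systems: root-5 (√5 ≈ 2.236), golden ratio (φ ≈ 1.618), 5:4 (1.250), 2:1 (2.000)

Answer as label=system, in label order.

A=root-5, B=2:1, C=golden ratio, D=5:4

A = 2115/950 ≈ 2.226 → root-5 (2.236)
B = 1640/820 ≈ 2.000 → 2:1 (2.000)
C = 1838/1137 ≈ 1.617 → golden ratio (1.618)
D = 1748/1398 ≈ 1.250 → 5:4 (1.250)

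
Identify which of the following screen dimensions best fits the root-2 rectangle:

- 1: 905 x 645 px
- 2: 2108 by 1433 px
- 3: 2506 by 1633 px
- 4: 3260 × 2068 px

1

Ratios (long/short): 1 ≈ 1.403; 2 ≈ 1.471; 3 ≈ 1.535; 4 ≈ 1.576.
root-2 ≈ 1.414; option 1 is nearest (Δ 0.011).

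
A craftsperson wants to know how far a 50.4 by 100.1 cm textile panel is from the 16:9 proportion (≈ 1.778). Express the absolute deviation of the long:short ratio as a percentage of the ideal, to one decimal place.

Ratio = 100.1 / 50.4 ≈ 1.9861.
Ideal 16:9 ≈ 1.7778. |1.9861 − 1.7778| / 1.7778 ≈ 11.72% → 11.7%.

11.7%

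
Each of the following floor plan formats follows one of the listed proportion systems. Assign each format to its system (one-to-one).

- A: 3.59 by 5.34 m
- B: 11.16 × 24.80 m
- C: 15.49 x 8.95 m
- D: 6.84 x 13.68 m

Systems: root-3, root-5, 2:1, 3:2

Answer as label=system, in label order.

A=3:2, B=root-5, C=root-3, D=2:1

Ratios: A ≈ 1.487; B ≈ 2.222; C ≈ 1.731; D ≈ 2.000.
Targets: root-3 ≈ 1.732; root-5 ≈ 2.236; 2:1 ≈ 2.000; 3:2 ≈ 1.500.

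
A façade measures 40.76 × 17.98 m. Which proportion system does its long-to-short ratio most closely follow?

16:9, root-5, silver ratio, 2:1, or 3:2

root-5

Ratio = 40.76 / 17.98 ≈ 2.267.
Distances: 16:9 1.778 (Δ 0.489); root-5 2.236 (Δ 0.031); silver ratio 2.414 (Δ 0.147); 2:1 2.000 (Δ 0.267); 3:2 1.500 (Δ 0.767).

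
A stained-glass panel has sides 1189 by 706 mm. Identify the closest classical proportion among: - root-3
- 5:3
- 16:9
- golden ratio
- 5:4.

5:3

Ratio = 1189 / 706 ≈ 1.684.
Distances: root-3 1.732 (Δ 0.048); 5:3 1.667 (Δ 0.017); 16:9 1.778 (Δ 0.094); golden ratio 1.618 (Δ 0.066); 5:4 1.250 (Δ 0.434).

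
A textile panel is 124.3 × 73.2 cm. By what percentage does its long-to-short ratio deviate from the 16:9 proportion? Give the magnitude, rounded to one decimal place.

Ratio = 124.3 / 73.2 ≈ 1.6981.
Ideal 16:9 ≈ 1.7778. |1.6981 − 1.7778| / 1.7778 ≈ 4.48% → 4.5%.

4.5%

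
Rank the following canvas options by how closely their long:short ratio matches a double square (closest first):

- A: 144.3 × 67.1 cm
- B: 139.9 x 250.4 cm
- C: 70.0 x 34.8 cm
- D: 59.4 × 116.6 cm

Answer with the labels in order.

C, D, A, B

A: 144.3/67.1 ≈ 2.151 → |2.151 − 2.000| = 0.151
B: 250.4/139.9 ≈ 1.790 → |1.790 − 2.000| = 0.210
C: 70.0/34.8 ≈ 2.011 → |2.011 − 2.000| = 0.011
D: 116.6/59.4 ≈ 1.963 → |1.963 − 2.000| = 0.037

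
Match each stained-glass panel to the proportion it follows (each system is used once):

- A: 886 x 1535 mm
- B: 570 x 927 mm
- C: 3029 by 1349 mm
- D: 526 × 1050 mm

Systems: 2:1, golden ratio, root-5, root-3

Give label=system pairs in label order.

A=root-3, B=golden ratio, C=root-5, D=2:1

A = 1535/886 ≈ 1.733 → root-3 (1.732)
B = 927/570 ≈ 1.626 → golden ratio (1.618)
C = 3029/1349 ≈ 2.245 → root-5 (2.236)
D = 1050/526 ≈ 1.996 → 2:1 (2.000)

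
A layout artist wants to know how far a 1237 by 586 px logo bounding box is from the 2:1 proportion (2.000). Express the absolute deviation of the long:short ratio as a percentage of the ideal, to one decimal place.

Ratio = 1237 / 586 ≈ 2.1109.
Ideal 2:1 = 2.0000. |2.1109 − 2.0000| / 2.0000 ≈ 5.54% → 5.5%.

5.5%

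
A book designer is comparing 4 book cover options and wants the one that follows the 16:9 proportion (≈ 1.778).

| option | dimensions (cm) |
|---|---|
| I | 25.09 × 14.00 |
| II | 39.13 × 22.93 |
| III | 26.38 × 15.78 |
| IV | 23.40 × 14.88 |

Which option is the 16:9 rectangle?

Target 16:9 ≈ 1.778.
I: 1.792 (Δ0.014)  II: 1.706 (Δ0.072)  III: 1.672 (Δ0.106)  IV: 1.573 (Δ0.205)

I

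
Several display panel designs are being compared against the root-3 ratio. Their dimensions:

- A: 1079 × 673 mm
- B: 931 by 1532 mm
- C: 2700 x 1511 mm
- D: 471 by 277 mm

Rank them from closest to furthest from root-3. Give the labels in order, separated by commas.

D, C, B, A

Ratios: A = 1079 / 673 ≈ 1.603; B = 1532 / 931 ≈ 1.646; C = 2700 / 1511 ≈ 1.787; D = 471 / 277 ≈ 1.700.
|Δ from 1.732|: A 0.129; B 0.086; C 0.055; D 0.032.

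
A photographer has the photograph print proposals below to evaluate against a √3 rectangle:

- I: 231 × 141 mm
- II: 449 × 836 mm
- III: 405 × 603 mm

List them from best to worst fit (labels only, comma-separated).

I, II, III

I: 231/141 ≈ 1.638 → |1.638 − 1.732| = 0.094
II: 836/449 ≈ 1.862 → |1.862 − 1.732| = 0.130
III: 603/405 ≈ 1.489 → |1.489 − 1.732| = 0.243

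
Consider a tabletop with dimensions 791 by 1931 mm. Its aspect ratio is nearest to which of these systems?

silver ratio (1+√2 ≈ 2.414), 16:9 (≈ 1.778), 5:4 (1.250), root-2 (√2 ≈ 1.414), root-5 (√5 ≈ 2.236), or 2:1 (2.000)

silver ratio

1931/791 ≈ 2.441. Nearest candidates are silver ratio (2.414, off by 0.027) and root-5 (2.236, off by 0.205).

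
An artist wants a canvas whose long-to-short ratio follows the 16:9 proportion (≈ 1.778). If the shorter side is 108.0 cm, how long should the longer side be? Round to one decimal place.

192.0 cm

16:9 ≈ 1.77778.
Longer side = 108.0 × 1.77778 ≈ 192.000 → 192.0 cm.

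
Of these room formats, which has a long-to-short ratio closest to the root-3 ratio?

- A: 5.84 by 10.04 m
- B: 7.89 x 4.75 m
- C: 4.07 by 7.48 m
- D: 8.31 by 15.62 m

A

Ratios (long/short): A ≈ 1.719; B ≈ 1.661; C ≈ 1.838; D ≈ 1.880.
root-3 ≈ 1.732; option A is nearest (Δ 0.013).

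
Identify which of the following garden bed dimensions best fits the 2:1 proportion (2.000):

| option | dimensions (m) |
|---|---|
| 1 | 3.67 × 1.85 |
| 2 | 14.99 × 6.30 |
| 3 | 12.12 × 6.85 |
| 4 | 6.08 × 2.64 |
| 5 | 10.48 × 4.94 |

Target 2:1 ≈ 2.000.
1: 1.984 (Δ0.016)  2: 2.379 (Δ0.379)  3: 1.769 (Δ0.231)  4: 2.303 (Δ0.303)  5: 2.121 (Δ0.121)

1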